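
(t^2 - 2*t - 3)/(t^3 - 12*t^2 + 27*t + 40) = (t - 3)/(t^2 - 13*t + 40)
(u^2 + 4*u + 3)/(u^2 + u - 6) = (u + 1)/(u - 2)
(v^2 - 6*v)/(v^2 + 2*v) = (v - 6)/(v + 2)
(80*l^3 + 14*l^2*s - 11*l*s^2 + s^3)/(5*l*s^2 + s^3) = (80*l^3 + 14*l^2*s - 11*l*s^2 + s^3)/(s^2*(5*l + s))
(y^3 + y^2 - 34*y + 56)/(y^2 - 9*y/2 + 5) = 2*(y^2 + 3*y - 28)/(2*y - 5)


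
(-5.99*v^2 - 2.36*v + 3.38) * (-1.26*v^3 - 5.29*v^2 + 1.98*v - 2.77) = 7.5474*v^5 + 34.6607*v^4 - 3.6346*v^3 - 5.9607*v^2 + 13.2296*v - 9.3626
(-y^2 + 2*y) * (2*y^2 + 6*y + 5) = -2*y^4 - 2*y^3 + 7*y^2 + 10*y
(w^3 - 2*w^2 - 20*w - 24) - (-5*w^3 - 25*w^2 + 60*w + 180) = 6*w^3 + 23*w^2 - 80*w - 204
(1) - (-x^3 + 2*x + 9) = x^3 - 2*x - 8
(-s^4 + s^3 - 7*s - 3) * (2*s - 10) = -2*s^5 + 12*s^4 - 10*s^3 - 14*s^2 + 64*s + 30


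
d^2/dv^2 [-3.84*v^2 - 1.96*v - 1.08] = -7.68000000000000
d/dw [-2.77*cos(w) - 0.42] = 2.77*sin(w)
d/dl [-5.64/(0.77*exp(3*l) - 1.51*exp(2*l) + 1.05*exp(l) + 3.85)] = (13.0284*exp(2*l) - 17.0328*exp(l) + 5.922)*exp(l)/(0.77*exp(3*l) - 1.51*exp(2*l) + 1.05*exp(l) + 3.85)^2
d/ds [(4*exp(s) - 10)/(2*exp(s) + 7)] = 48*exp(s)/(2*exp(s) + 7)^2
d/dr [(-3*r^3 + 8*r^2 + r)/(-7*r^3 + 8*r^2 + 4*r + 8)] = 2*(16*r^4 - 5*r^3 - 24*r^2 + 64*r + 4)/(49*r^6 - 112*r^5 + 8*r^4 - 48*r^3 + 144*r^2 + 64*r + 64)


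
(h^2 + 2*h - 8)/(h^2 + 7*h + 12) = (h - 2)/(h + 3)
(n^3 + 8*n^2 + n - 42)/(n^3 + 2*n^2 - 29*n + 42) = (n + 3)/(n - 3)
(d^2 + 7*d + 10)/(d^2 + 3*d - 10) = (d + 2)/(d - 2)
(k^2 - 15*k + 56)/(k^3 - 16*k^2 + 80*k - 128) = (k - 7)/(k^2 - 8*k + 16)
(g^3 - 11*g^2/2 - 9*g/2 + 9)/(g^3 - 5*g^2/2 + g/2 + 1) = (2*g^2 - 9*g - 18)/(2*g^2 - 3*g - 2)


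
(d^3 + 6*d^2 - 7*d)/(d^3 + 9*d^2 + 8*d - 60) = d*(d^2 + 6*d - 7)/(d^3 + 9*d^2 + 8*d - 60)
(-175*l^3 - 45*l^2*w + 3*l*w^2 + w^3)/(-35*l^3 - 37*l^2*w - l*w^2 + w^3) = (5*l + w)/(l + w)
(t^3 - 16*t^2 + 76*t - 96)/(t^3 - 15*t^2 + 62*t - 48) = (t - 2)/(t - 1)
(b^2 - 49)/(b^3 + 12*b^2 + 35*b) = (b - 7)/(b*(b + 5))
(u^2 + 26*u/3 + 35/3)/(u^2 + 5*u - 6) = (3*u^2 + 26*u + 35)/(3*(u^2 + 5*u - 6))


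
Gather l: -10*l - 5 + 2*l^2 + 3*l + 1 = 2*l^2 - 7*l - 4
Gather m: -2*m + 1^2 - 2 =-2*m - 1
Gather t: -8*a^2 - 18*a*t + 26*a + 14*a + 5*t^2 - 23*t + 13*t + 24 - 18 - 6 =-8*a^2 + 40*a + 5*t^2 + t*(-18*a - 10)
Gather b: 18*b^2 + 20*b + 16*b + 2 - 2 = 18*b^2 + 36*b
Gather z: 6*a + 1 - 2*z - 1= 6*a - 2*z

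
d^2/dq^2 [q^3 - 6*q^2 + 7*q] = 6*q - 12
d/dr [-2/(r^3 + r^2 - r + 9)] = 2*(3*r^2 + 2*r - 1)/(r^3 + r^2 - r + 9)^2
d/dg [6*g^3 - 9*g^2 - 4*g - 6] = 18*g^2 - 18*g - 4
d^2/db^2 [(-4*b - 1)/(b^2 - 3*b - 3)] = 2*((2*b - 3)^2*(4*b + 1) + (12*b - 11)*(-b^2 + 3*b + 3))/(-b^2 + 3*b + 3)^3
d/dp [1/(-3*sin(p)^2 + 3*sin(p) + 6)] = (2*sin(p) - 1)*cos(p)/(3*(sin(p) + cos(p)^2 + 1)^2)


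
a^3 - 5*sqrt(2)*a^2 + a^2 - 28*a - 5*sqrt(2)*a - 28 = (a + 1)*(a - 7*sqrt(2))*(a + 2*sqrt(2))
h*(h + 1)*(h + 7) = h^3 + 8*h^2 + 7*h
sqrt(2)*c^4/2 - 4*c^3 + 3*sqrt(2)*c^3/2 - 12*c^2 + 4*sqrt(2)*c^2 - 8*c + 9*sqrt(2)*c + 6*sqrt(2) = (c + 1)*(c - 3*sqrt(2))*(c - sqrt(2))*(sqrt(2)*c/2 + sqrt(2))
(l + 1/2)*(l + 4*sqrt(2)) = l^2 + l/2 + 4*sqrt(2)*l + 2*sqrt(2)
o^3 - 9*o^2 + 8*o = o*(o - 8)*(o - 1)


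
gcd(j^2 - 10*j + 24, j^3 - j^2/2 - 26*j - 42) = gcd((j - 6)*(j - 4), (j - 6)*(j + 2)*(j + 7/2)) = j - 6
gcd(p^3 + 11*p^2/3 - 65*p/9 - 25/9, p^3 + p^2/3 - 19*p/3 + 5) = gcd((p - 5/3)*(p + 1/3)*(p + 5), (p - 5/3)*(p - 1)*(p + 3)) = p - 5/3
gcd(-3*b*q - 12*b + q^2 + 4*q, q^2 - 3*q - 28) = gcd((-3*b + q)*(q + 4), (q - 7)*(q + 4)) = q + 4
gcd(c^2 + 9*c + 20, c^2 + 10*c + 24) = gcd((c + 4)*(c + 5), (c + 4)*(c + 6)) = c + 4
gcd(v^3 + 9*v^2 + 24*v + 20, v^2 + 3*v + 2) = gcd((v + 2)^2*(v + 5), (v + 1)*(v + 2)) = v + 2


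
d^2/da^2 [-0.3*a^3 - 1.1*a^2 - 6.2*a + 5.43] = -1.8*a - 2.2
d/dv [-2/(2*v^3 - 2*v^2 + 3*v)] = 2*(6*v^2 - 4*v + 3)/(v^2*(2*v^2 - 2*v + 3)^2)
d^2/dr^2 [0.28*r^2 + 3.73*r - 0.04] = 0.560000000000000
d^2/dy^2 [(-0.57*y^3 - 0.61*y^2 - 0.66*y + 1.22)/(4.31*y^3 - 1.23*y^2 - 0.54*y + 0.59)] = (-2.8421709430404e-14*y^7 - 28.706324*y^6 - 81.521064*y^5 + 301.822404*y^4 - 87.183604*y^3 + 12.611178*y^2 - 17.816358*y + 1.636978)/(80.062991*y^9 - 68.545809*y^8 - 10.531485*y^7 + 48.195042*y^6 - 17.447112*y^5 - 6.637167*y^4 + 6.694737*y^3 - 0.768357*y^2 - 0.563922*y + 0.205379)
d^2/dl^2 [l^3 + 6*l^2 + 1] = 6*l + 12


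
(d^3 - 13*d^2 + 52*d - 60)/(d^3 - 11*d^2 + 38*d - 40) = (d - 6)/(d - 4)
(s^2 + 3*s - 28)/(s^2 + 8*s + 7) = (s - 4)/(s + 1)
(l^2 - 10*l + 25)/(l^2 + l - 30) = (l - 5)/(l + 6)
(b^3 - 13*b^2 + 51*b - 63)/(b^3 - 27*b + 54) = (b - 7)/(b + 6)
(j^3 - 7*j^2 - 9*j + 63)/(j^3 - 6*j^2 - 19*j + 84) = (j + 3)/(j + 4)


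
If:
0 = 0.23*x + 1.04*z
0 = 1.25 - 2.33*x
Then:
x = 0.54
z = -0.12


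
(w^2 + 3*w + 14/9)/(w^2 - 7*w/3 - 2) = (w + 7/3)/(w - 3)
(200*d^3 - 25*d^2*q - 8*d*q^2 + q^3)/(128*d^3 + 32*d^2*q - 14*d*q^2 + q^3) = (-25*d^2 + q^2)/(-16*d^2 - 6*d*q + q^2)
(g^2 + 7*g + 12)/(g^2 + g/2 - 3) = 2*(g^2 + 7*g + 12)/(2*g^2 + g - 6)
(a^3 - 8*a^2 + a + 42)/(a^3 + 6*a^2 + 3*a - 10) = (a^2 - 10*a + 21)/(a^2 + 4*a - 5)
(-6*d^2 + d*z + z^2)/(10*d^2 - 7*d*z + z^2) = (3*d + z)/(-5*d + z)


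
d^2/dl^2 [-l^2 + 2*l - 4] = -2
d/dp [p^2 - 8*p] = 2*p - 8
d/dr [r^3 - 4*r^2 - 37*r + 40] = 3*r^2 - 8*r - 37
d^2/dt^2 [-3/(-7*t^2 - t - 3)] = 6*(-49*t^2 - 7*t + (14*t + 1)^2 - 21)/(7*t^2 + t + 3)^3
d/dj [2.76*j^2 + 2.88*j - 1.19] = 5.52*j + 2.88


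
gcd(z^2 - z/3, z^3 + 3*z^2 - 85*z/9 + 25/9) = z - 1/3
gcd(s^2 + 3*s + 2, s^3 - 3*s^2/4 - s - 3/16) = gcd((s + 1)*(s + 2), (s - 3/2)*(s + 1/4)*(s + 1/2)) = 1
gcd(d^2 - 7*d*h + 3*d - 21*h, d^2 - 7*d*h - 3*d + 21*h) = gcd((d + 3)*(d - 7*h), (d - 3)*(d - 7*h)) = d - 7*h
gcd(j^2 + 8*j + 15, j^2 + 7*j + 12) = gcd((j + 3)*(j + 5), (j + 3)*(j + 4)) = j + 3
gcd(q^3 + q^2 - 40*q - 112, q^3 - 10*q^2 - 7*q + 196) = q^2 - 3*q - 28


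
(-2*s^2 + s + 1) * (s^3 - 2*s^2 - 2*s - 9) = -2*s^5 + 5*s^4 + 3*s^3 + 14*s^2 - 11*s - 9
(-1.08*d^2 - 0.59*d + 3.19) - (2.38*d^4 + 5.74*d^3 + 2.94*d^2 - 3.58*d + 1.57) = -2.38*d^4 - 5.74*d^3 - 4.02*d^2 + 2.99*d + 1.62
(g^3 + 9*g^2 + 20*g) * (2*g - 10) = 2*g^4 + 8*g^3 - 50*g^2 - 200*g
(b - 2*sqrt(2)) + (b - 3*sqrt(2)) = 2*b - 5*sqrt(2)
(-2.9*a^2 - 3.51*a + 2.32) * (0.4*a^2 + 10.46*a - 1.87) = -1.16*a^4 - 31.738*a^3 - 30.3636*a^2 + 30.8309*a - 4.3384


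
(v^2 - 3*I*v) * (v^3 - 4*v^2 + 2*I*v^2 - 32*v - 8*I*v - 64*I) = v^5 - 4*v^4 - I*v^4 - 26*v^3 + 4*I*v^3 - 24*v^2 + 32*I*v^2 - 192*v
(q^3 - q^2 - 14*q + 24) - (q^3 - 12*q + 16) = -q^2 - 2*q + 8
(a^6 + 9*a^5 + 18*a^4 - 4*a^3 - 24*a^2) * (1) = a^6 + 9*a^5 + 18*a^4 - 4*a^3 - 24*a^2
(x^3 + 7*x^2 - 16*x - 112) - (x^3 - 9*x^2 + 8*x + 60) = 16*x^2 - 24*x - 172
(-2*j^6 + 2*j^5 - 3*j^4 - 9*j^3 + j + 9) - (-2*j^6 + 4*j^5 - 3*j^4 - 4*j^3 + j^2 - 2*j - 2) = -2*j^5 - 5*j^3 - j^2 + 3*j + 11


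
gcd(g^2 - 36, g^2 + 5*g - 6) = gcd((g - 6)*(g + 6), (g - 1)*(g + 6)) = g + 6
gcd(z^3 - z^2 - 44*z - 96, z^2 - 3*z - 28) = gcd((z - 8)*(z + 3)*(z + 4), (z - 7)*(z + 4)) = z + 4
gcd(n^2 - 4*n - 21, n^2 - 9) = n + 3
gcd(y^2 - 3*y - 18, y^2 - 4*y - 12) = y - 6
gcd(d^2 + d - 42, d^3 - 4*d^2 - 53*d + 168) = d + 7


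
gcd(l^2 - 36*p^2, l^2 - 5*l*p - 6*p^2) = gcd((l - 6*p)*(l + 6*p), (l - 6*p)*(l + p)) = -l + 6*p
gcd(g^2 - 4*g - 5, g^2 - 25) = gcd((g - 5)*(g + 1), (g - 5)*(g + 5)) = g - 5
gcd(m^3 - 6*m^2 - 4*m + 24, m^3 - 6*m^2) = m - 6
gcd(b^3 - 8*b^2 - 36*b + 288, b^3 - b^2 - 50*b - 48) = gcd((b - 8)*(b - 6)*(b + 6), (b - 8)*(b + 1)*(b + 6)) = b^2 - 2*b - 48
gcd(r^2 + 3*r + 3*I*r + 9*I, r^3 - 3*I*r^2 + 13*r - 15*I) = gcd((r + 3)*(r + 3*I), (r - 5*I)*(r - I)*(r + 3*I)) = r + 3*I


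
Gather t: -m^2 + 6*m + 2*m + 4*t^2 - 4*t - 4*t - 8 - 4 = -m^2 + 8*m + 4*t^2 - 8*t - 12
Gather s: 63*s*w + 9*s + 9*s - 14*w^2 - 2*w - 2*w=s*(63*w + 18) - 14*w^2 - 4*w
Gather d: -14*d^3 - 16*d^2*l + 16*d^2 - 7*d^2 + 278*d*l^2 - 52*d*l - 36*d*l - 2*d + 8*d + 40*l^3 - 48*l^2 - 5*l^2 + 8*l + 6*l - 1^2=-14*d^3 + d^2*(9 - 16*l) + d*(278*l^2 - 88*l + 6) + 40*l^3 - 53*l^2 + 14*l - 1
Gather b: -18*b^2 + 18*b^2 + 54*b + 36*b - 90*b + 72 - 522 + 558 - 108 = 0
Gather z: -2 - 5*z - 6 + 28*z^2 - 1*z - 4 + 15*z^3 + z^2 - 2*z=15*z^3 + 29*z^2 - 8*z - 12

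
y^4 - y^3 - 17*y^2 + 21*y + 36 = (y - 3)^2*(y + 1)*(y + 4)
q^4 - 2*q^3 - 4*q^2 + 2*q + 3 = (q - 3)*(q - 1)*(q + 1)^2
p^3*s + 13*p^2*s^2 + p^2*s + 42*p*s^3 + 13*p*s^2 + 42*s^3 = (p + 6*s)*(p + 7*s)*(p*s + s)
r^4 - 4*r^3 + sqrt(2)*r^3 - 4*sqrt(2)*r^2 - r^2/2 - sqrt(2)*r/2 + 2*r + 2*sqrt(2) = (r - 4)*(r - sqrt(2)/2)*(r + sqrt(2)/2)*(r + sqrt(2))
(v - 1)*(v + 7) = v^2 + 6*v - 7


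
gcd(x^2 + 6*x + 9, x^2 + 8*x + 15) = x + 3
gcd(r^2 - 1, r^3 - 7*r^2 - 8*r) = r + 1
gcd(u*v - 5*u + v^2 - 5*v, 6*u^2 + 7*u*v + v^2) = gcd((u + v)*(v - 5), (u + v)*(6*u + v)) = u + v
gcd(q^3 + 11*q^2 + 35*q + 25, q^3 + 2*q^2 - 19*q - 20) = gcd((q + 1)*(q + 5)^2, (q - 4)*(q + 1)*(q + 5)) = q^2 + 6*q + 5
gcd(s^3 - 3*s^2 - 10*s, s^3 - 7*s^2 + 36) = s + 2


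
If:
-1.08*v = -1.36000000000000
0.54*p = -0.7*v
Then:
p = -1.63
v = 1.26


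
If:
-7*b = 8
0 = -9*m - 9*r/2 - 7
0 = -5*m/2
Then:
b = -8/7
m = 0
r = -14/9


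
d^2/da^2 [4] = 0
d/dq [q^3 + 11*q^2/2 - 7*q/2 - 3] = 3*q^2 + 11*q - 7/2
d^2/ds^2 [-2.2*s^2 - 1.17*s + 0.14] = -4.40000000000000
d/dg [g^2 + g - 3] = 2*g + 1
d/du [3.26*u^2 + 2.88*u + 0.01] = 6.52*u + 2.88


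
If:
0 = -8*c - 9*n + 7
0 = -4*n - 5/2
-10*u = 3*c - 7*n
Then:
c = 101/64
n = -5/8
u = -583/640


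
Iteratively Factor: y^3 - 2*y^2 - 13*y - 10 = (y + 1)*(y^2 - 3*y - 10) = (y + 1)*(y + 2)*(y - 5)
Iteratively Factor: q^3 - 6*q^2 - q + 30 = (q - 3)*(q^2 - 3*q - 10) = (q - 3)*(q + 2)*(q - 5)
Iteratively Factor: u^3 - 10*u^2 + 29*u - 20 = (u - 1)*(u^2 - 9*u + 20) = (u - 4)*(u - 1)*(u - 5)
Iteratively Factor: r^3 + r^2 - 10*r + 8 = (r - 1)*(r^2 + 2*r - 8) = (r - 1)*(r + 4)*(r - 2)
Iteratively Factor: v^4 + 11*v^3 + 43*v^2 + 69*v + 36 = (v + 3)*(v^3 + 8*v^2 + 19*v + 12) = (v + 3)^2*(v^2 + 5*v + 4) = (v + 1)*(v + 3)^2*(v + 4)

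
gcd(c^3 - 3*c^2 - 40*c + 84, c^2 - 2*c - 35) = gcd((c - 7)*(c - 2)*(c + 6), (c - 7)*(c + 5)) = c - 7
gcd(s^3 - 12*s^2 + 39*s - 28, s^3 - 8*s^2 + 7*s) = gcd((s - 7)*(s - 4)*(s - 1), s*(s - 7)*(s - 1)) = s^2 - 8*s + 7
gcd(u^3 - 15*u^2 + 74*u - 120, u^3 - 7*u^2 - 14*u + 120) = u^2 - 11*u + 30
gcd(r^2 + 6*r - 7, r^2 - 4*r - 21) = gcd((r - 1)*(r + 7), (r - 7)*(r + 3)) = 1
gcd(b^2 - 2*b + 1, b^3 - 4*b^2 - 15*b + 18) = b - 1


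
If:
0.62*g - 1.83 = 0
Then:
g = 2.95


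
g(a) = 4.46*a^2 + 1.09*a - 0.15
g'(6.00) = 54.61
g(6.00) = 166.95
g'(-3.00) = -25.67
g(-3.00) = 36.72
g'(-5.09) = -44.31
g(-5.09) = 109.85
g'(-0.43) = -2.75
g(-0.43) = 0.21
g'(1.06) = 10.55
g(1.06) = 6.02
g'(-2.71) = -23.08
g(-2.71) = 29.65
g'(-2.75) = -23.44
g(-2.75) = 30.58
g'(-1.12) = -8.90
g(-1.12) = 4.22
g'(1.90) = 18.04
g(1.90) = 18.02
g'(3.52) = 32.49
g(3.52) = 58.95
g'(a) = 8.92*a + 1.09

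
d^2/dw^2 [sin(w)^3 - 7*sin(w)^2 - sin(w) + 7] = sin(w)/4 + 9*sin(3*w)/4 - 14*cos(2*w)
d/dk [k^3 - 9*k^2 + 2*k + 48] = 3*k^2 - 18*k + 2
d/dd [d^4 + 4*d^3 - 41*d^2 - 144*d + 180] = 4*d^3 + 12*d^2 - 82*d - 144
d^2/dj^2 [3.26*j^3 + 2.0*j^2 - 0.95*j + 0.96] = 19.56*j + 4.0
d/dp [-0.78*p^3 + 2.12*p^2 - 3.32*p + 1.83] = -2.34*p^2 + 4.24*p - 3.32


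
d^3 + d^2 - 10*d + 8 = (d - 2)*(d - 1)*(d + 4)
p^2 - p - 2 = (p - 2)*(p + 1)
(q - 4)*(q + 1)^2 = q^3 - 2*q^2 - 7*q - 4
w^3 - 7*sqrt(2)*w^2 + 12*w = w*(w - 6*sqrt(2))*(w - sqrt(2))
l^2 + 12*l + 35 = (l + 5)*(l + 7)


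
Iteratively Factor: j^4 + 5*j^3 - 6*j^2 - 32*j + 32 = (j + 4)*(j^3 + j^2 - 10*j + 8) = (j + 4)^2*(j^2 - 3*j + 2) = (j - 1)*(j + 4)^2*(j - 2)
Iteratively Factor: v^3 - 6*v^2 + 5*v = (v - 1)*(v^2 - 5*v) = v*(v - 1)*(v - 5)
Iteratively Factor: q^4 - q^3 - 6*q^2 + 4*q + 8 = (q + 1)*(q^3 - 2*q^2 - 4*q + 8) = (q + 1)*(q + 2)*(q^2 - 4*q + 4) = (q - 2)*(q + 1)*(q + 2)*(q - 2)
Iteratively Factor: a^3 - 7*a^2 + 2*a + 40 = (a - 4)*(a^2 - 3*a - 10) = (a - 5)*(a - 4)*(a + 2)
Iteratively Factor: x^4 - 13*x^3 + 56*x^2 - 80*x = (x - 5)*(x^3 - 8*x^2 + 16*x) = (x - 5)*(x - 4)*(x^2 - 4*x) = x*(x - 5)*(x - 4)*(x - 4)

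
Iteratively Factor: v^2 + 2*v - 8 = (v - 2)*(v + 4)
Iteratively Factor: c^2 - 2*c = (c)*(c - 2)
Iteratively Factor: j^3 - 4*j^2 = (j)*(j^2 - 4*j) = j*(j - 4)*(j)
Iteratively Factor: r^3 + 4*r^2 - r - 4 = (r - 1)*(r^2 + 5*r + 4) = (r - 1)*(r + 4)*(r + 1)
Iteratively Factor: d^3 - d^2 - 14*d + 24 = (d - 2)*(d^2 + d - 12) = (d - 3)*(d - 2)*(d + 4)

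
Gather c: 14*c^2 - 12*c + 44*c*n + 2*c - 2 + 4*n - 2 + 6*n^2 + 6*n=14*c^2 + c*(44*n - 10) + 6*n^2 + 10*n - 4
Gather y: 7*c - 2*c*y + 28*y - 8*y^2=7*c - 8*y^2 + y*(28 - 2*c)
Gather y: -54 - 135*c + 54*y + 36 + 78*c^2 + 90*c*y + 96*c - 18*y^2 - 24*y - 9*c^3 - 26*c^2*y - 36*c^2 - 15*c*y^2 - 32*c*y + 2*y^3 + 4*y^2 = -9*c^3 + 42*c^2 - 39*c + 2*y^3 + y^2*(-15*c - 14) + y*(-26*c^2 + 58*c + 30) - 18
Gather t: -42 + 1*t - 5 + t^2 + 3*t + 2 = t^2 + 4*t - 45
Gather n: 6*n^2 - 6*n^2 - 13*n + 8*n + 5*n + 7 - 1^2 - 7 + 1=0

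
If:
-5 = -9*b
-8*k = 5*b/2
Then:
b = 5/9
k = -25/144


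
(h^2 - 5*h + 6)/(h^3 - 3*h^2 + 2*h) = (h - 3)/(h*(h - 1))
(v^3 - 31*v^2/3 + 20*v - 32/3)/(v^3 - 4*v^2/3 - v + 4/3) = (v - 8)/(v + 1)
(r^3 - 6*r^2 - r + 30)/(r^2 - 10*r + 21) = (r^2 - 3*r - 10)/(r - 7)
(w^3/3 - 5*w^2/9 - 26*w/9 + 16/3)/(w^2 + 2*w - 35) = (3*w^3 - 5*w^2 - 26*w + 48)/(9*(w^2 + 2*w - 35))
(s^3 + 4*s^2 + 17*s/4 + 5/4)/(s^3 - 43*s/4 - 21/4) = (2*s^2 + 7*s + 5)/(2*s^2 - s - 21)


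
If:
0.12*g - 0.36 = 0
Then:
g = 3.00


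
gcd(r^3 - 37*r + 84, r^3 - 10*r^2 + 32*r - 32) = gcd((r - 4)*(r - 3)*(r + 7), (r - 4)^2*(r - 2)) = r - 4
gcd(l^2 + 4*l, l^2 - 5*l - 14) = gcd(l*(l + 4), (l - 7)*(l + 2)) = 1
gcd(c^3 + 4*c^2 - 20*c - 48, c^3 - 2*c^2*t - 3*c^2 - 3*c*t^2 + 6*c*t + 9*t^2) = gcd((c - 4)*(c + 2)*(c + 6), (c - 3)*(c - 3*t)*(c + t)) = 1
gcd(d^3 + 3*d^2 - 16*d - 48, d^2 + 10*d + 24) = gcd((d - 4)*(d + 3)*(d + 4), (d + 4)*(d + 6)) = d + 4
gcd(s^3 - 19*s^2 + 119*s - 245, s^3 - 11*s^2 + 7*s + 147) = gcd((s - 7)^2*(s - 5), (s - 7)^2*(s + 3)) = s^2 - 14*s + 49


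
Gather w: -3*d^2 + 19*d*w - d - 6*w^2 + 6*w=-3*d^2 - d - 6*w^2 + w*(19*d + 6)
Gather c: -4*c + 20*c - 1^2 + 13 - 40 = 16*c - 28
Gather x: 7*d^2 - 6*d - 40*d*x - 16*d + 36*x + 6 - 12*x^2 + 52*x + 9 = 7*d^2 - 22*d - 12*x^2 + x*(88 - 40*d) + 15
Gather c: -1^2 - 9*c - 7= -9*c - 8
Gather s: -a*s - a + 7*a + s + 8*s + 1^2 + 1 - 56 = 6*a + s*(9 - a) - 54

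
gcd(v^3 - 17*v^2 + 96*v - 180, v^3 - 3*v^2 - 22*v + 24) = v - 6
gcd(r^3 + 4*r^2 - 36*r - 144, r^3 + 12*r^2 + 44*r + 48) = r^2 + 10*r + 24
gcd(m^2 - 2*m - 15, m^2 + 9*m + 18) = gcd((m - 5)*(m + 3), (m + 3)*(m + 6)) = m + 3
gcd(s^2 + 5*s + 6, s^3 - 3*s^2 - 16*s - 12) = s + 2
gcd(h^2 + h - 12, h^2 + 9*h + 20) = h + 4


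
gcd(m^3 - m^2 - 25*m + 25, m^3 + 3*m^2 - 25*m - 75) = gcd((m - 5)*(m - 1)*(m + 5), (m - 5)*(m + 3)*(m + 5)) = m^2 - 25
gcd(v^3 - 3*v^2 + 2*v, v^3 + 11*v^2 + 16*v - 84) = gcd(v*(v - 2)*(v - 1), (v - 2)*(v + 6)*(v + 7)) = v - 2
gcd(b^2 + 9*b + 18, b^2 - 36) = b + 6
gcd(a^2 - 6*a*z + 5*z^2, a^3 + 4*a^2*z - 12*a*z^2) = 1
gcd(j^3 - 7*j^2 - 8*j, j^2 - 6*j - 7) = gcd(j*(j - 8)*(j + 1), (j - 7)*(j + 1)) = j + 1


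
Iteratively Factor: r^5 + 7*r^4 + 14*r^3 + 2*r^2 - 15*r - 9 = (r + 3)*(r^4 + 4*r^3 + 2*r^2 - 4*r - 3) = (r + 1)*(r + 3)*(r^3 + 3*r^2 - r - 3) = (r - 1)*(r + 1)*(r + 3)*(r^2 + 4*r + 3) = (r - 1)*(r + 1)*(r + 3)^2*(r + 1)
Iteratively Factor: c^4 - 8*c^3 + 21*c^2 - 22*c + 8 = (c - 1)*(c^3 - 7*c^2 + 14*c - 8) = (c - 2)*(c - 1)*(c^2 - 5*c + 4) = (c - 2)*(c - 1)^2*(c - 4)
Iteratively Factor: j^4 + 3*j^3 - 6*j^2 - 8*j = (j + 4)*(j^3 - j^2 - 2*j) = (j + 1)*(j + 4)*(j^2 - 2*j) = (j - 2)*(j + 1)*(j + 4)*(j)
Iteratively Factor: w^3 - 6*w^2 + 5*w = (w - 1)*(w^2 - 5*w) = w*(w - 1)*(w - 5)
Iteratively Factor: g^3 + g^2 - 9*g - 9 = (g + 3)*(g^2 - 2*g - 3) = (g + 1)*(g + 3)*(g - 3)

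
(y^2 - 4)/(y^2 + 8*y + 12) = (y - 2)/(y + 6)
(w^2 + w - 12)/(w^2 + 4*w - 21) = (w + 4)/(w + 7)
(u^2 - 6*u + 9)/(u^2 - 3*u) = (u - 3)/u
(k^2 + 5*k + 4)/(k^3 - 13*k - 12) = (k + 4)/(k^2 - k - 12)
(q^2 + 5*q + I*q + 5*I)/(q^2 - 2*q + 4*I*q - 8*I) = (q^2 + q*(5 + I) + 5*I)/(q^2 + q*(-2 + 4*I) - 8*I)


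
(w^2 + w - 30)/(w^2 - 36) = (w - 5)/(w - 6)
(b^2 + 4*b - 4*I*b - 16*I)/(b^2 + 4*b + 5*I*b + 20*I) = (b - 4*I)/(b + 5*I)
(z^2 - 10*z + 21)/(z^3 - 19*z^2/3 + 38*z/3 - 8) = 3*(z - 7)/(3*z^2 - 10*z + 8)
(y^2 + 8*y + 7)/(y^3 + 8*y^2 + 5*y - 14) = (y + 1)/(y^2 + y - 2)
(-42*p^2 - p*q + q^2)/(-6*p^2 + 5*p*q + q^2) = (7*p - q)/(p - q)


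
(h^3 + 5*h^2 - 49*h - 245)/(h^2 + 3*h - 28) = (h^2 - 2*h - 35)/(h - 4)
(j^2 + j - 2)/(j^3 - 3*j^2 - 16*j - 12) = (j - 1)/(j^2 - 5*j - 6)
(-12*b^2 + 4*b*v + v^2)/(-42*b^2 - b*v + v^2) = (-2*b + v)/(-7*b + v)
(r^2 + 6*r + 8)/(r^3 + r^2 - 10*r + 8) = (r + 2)/(r^2 - 3*r + 2)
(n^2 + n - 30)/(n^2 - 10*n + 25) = (n + 6)/(n - 5)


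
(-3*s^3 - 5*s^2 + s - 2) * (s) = -3*s^4 - 5*s^3 + s^2 - 2*s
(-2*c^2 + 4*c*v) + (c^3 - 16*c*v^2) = c^3 - 2*c^2 - 16*c*v^2 + 4*c*v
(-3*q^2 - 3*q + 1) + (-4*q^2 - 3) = -7*q^2 - 3*q - 2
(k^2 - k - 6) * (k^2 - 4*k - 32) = k^4 - 5*k^3 - 34*k^2 + 56*k + 192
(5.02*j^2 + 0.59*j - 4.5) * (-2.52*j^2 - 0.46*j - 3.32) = -12.6504*j^4 - 3.796*j^3 - 5.5978*j^2 + 0.1112*j + 14.94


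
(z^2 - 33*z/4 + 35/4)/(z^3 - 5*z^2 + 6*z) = (4*z^2 - 33*z + 35)/(4*z*(z^2 - 5*z + 6))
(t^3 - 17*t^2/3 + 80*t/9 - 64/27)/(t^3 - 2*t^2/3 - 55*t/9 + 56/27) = (3*t - 8)/(3*t + 7)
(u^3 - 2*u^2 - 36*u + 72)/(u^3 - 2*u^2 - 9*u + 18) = (u^2 - 36)/(u^2 - 9)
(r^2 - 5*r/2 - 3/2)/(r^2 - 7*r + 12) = (r + 1/2)/(r - 4)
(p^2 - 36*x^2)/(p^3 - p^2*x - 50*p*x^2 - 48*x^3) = (-p + 6*x)/(-p^2 + 7*p*x + 8*x^2)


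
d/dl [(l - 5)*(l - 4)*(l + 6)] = 3*l^2 - 6*l - 34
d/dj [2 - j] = -1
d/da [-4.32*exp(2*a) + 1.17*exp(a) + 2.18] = (1.17 - 8.64*exp(a))*exp(a)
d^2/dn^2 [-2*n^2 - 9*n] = -4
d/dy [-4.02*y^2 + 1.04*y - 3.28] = 1.04 - 8.04*y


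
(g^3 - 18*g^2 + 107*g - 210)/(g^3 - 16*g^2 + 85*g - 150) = (g - 7)/(g - 5)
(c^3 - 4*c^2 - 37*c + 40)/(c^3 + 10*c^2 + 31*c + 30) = (c^2 - 9*c + 8)/(c^2 + 5*c + 6)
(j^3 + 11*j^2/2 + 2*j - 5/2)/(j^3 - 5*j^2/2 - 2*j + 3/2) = (j + 5)/(j - 3)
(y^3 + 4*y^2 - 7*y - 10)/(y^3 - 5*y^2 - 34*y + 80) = (y + 1)/(y - 8)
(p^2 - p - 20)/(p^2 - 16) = (p - 5)/(p - 4)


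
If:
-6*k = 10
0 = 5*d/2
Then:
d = 0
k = -5/3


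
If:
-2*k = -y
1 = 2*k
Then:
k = 1/2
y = 1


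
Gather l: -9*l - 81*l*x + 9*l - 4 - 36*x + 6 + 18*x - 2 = -81*l*x - 18*x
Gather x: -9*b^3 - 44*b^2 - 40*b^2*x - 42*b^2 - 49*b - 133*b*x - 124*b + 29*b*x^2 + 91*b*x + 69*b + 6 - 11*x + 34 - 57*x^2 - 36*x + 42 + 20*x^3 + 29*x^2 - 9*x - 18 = -9*b^3 - 86*b^2 - 104*b + 20*x^3 + x^2*(29*b - 28) + x*(-40*b^2 - 42*b - 56) + 64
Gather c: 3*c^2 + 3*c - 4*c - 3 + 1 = 3*c^2 - c - 2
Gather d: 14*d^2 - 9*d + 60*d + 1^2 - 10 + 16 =14*d^2 + 51*d + 7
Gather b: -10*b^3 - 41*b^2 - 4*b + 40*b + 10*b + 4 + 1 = -10*b^3 - 41*b^2 + 46*b + 5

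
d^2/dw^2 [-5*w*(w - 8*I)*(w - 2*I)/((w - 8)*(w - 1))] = (w^3*(-570 + 900*I) + w^2*(2160 - 2400*I) - 5760*w + 11520 + 6400*I)/(w^6 - 27*w^5 + 267*w^4 - 1161*w^3 + 2136*w^2 - 1728*w + 512)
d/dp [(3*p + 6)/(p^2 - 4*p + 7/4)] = 12*(4*p^2 - 16*p - 8*(p - 2)*(p + 2) + 7)/(4*p^2 - 16*p + 7)^2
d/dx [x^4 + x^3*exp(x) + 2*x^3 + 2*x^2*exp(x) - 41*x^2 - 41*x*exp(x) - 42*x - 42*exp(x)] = x^3*exp(x) + 4*x^3 + 5*x^2*exp(x) + 6*x^2 - 37*x*exp(x) - 82*x - 83*exp(x) - 42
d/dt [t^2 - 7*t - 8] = 2*t - 7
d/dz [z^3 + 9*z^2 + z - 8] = 3*z^2 + 18*z + 1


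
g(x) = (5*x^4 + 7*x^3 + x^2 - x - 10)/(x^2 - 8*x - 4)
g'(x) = (8 - 2*x)*(5*x^4 + 7*x^3 + x^2 - x - 10)/(x^2 - 8*x - 4)^2 + (20*x^3 + 21*x^2 + 2*x - 1)/(x^2 - 8*x - 4) = (10*x^5 - 113*x^4 - 192*x^3 - 91*x^2 + 12*x - 76)/(x^4 - 16*x^3 + 56*x^2 + 64*x + 16)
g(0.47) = 1.23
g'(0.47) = -2.04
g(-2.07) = 1.55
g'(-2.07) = -4.38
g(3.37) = -46.46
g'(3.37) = -48.52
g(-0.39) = 13.40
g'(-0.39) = -162.00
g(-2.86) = 6.35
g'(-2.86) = -7.97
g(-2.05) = 1.46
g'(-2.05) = -4.31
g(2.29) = -12.56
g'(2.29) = -18.21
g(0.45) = 1.27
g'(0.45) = -2.03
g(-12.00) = 388.69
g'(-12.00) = -81.03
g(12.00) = 2634.05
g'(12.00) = -103.13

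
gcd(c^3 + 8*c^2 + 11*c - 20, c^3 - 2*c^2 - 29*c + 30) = c^2 + 4*c - 5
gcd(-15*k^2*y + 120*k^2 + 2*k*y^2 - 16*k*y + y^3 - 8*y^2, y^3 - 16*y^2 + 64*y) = y - 8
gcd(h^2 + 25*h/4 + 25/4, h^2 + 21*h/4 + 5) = h + 5/4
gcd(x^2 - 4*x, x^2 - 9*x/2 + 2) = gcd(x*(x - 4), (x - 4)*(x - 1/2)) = x - 4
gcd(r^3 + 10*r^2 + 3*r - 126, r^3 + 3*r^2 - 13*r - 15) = r - 3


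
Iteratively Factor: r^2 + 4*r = (r)*(r + 4)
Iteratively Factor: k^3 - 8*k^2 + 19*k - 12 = (k - 4)*(k^2 - 4*k + 3) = (k - 4)*(k - 3)*(k - 1)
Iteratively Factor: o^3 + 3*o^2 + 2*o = (o)*(o^2 + 3*o + 2) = o*(o + 1)*(o + 2)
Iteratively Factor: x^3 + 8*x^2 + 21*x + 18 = (x + 3)*(x^2 + 5*x + 6) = (x + 3)^2*(x + 2)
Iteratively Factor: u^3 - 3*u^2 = (u)*(u^2 - 3*u) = u*(u - 3)*(u)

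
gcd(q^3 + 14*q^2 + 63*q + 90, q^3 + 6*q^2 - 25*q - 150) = q^2 + 11*q + 30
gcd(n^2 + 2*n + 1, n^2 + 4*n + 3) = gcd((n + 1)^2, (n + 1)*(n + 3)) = n + 1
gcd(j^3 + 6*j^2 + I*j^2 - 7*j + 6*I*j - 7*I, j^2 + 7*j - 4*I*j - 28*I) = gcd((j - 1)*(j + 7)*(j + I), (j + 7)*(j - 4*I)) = j + 7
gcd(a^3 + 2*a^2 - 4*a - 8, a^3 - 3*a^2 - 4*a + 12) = a^2 - 4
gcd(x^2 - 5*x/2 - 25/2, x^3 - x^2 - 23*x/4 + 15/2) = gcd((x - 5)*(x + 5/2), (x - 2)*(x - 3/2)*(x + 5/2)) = x + 5/2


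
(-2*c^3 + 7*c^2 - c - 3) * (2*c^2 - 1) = -4*c^5 + 14*c^4 - 13*c^2 + c + 3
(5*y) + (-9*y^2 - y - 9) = -9*y^2 + 4*y - 9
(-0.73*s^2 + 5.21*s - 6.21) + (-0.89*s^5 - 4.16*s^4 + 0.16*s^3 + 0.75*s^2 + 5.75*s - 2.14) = -0.89*s^5 - 4.16*s^4 + 0.16*s^3 + 0.02*s^2 + 10.96*s - 8.35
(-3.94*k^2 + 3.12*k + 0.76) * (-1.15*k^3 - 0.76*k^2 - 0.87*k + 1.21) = 4.531*k^5 - 0.593599999999999*k^4 + 0.1826*k^3 - 8.0594*k^2 + 3.114*k + 0.9196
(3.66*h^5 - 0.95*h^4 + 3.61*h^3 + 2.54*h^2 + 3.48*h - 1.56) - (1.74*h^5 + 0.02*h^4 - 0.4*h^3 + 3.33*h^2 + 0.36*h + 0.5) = 1.92*h^5 - 0.97*h^4 + 4.01*h^3 - 0.79*h^2 + 3.12*h - 2.06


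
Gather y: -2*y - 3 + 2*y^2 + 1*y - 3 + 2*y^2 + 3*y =4*y^2 + 2*y - 6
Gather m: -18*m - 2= -18*m - 2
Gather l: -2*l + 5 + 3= 8 - 2*l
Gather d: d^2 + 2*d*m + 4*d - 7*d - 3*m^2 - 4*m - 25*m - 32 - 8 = d^2 + d*(2*m - 3) - 3*m^2 - 29*m - 40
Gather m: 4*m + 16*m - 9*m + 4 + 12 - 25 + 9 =11*m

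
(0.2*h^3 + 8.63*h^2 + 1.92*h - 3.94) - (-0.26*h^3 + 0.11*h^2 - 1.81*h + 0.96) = 0.46*h^3 + 8.52*h^2 + 3.73*h - 4.9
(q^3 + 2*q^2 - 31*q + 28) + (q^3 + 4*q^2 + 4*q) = 2*q^3 + 6*q^2 - 27*q + 28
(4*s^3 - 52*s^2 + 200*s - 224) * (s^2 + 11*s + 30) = 4*s^5 - 8*s^4 - 252*s^3 + 416*s^2 + 3536*s - 6720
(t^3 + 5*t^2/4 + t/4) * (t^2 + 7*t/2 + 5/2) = t^5 + 19*t^4/4 + 57*t^3/8 + 4*t^2 + 5*t/8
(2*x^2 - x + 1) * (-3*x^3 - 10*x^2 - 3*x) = -6*x^5 - 17*x^4 + x^3 - 7*x^2 - 3*x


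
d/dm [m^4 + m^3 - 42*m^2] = m*(4*m^2 + 3*m - 84)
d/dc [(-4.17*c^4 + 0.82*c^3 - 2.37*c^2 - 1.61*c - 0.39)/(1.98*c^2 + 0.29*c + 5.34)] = (-16.5132*c^5 - 2.0043*c^4 - 88.5956*c^3 + 15.6369*c^2 - 23.7672*c - 8.4843)/(3.9204*c^4 + 1.1484*c^3 + 21.2305*c^2 + 3.0972*c + 28.5156)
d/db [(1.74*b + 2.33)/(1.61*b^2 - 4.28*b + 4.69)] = (-2.8014*b^2 - 7.5026*b + 18.133)/(2.5921*b^4 - 13.7816*b^3 + 33.4202*b^2 - 40.1464*b + 21.9961)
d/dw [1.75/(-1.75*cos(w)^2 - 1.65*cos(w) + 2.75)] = -(6.125*cos(w) + 2.8875)*sin(w)/(1.75*cos(w)^2 + 1.65*cos(w) - 2.75)^2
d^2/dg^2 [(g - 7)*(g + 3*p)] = 2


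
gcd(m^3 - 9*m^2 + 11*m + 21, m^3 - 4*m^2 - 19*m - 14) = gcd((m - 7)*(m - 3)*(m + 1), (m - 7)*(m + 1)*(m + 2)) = m^2 - 6*m - 7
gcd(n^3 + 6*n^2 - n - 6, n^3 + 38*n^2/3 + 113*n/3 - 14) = n + 6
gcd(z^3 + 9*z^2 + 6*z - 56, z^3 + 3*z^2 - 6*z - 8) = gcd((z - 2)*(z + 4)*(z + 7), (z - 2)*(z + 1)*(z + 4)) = z^2 + 2*z - 8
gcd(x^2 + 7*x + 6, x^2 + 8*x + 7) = x + 1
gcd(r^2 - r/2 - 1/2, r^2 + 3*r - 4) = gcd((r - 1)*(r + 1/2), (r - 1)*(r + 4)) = r - 1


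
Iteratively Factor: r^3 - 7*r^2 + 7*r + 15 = (r + 1)*(r^2 - 8*r + 15) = (r - 3)*(r + 1)*(r - 5)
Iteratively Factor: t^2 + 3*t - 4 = (t - 1)*(t + 4)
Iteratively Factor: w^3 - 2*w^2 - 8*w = (w)*(w^2 - 2*w - 8) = w*(w + 2)*(w - 4)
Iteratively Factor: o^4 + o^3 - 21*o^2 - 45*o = (o)*(o^3 + o^2 - 21*o - 45) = o*(o + 3)*(o^2 - 2*o - 15) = o*(o - 5)*(o + 3)*(o + 3)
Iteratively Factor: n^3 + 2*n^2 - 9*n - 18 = (n + 2)*(n^2 - 9) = (n + 2)*(n + 3)*(n - 3)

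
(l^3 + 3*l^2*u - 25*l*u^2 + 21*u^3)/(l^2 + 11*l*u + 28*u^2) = (l^2 - 4*l*u + 3*u^2)/(l + 4*u)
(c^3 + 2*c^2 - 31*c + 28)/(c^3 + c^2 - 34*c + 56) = (c - 1)/(c - 2)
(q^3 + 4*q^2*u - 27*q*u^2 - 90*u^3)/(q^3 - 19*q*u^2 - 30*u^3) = (q + 6*u)/(q + 2*u)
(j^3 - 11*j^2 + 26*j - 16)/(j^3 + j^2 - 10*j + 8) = (j - 8)/(j + 4)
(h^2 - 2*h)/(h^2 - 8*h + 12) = h/(h - 6)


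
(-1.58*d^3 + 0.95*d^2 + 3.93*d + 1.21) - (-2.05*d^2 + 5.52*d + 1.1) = -1.58*d^3 + 3.0*d^2 - 1.59*d + 0.11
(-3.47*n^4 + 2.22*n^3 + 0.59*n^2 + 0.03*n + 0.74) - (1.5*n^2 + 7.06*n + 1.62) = -3.47*n^4 + 2.22*n^3 - 0.91*n^2 - 7.03*n - 0.88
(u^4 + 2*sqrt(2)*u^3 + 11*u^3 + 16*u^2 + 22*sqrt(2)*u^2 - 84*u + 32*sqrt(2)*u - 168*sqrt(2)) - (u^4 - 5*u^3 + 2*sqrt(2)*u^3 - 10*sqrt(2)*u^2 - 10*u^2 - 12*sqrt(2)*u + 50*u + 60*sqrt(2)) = 16*u^3 + 26*u^2 + 32*sqrt(2)*u^2 - 134*u + 44*sqrt(2)*u - 228*sqrt(2)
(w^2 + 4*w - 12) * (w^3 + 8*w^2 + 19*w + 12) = w^5 + 12*w^4 + 39*w^3 - 8*w^2 - 180*w - 144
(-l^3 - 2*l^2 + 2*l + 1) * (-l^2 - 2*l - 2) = l^5 + 4*l^4 + 4*l^3 - l^2 - 6*l - 2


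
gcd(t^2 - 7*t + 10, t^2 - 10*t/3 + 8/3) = t - 2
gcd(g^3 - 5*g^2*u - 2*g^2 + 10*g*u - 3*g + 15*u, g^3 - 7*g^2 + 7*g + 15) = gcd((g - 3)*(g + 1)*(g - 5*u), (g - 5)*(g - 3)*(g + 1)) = g^2 - 2*g - 3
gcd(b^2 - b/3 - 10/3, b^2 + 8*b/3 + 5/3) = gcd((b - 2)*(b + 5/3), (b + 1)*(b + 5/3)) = b + 5/3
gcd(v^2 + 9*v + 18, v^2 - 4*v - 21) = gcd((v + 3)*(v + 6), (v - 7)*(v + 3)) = v + 3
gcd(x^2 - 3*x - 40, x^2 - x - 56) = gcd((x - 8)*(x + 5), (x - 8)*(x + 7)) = x - 8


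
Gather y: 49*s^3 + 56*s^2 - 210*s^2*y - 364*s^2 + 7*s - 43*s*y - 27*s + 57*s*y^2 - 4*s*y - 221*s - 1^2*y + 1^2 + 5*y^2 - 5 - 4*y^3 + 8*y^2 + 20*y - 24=49*s^3 - 308*s^2 - 241*s - 4*y^3 + y^2*(57*s + 13) + y*(-210*s^2 - 47*s + 19) - 28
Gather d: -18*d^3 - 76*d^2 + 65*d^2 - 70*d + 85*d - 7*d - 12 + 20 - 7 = -18*d^3 - 11*d^2 + 8*d + 1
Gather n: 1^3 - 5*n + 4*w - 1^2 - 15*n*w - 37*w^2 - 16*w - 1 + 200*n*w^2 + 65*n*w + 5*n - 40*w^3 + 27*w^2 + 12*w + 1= n*(200*w^2 + 50*w) - 40*w^3 - 10*w^2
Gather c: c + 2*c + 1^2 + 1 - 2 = 3*c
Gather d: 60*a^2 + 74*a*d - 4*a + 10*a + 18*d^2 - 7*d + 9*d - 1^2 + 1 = 60*a^2 + 6*a + 18*d^2 + d*(74*a + 2)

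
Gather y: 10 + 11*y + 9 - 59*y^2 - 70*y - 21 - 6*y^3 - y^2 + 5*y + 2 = -6*y^3 - 60*y^2 - 54*y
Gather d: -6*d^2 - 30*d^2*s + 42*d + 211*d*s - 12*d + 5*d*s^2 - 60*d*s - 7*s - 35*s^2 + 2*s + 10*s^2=d^2*(-30*s - 6) + d*(5*s^2 + 151*s + 30) - 25*s^2 - 5*s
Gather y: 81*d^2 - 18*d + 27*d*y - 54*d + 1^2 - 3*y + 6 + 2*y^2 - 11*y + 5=81*d^2 - 72*d + 2*y^2 + y*(27*d - 14) + 12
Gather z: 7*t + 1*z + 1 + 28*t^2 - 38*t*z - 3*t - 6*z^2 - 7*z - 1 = 28*t^2 + 4*t - 6*z^2 + z*(-38*t - 6)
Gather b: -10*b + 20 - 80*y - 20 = -10*b - 80*y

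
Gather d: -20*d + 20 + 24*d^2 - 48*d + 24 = 24*d^2 - 68*d + 44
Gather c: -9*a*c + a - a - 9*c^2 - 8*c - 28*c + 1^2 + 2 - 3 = -9*c^2 + c*(-9*a - 36)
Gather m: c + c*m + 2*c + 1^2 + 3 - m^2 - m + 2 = 3*c - m^2 + m*(c - 1) + 6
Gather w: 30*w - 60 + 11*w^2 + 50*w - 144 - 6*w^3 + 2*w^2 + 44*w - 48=-6*w^3 + 13*w^2 + 124*w - 252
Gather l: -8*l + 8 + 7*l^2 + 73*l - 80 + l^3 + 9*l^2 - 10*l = l^3 + 16*l^2 + 55*l - 72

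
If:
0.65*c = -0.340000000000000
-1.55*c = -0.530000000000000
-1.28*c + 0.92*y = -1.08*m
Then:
No Solution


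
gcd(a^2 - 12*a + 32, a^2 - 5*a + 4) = a - 4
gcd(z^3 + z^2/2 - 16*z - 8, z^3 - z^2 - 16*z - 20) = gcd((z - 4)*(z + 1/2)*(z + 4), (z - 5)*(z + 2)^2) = 1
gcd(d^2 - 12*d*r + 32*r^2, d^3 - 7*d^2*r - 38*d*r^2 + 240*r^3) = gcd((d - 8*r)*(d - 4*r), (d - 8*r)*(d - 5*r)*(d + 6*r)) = -d + 8*r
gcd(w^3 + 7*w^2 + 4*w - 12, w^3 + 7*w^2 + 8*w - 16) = w - 1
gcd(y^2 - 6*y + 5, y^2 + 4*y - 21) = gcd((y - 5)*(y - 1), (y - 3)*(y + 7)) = 1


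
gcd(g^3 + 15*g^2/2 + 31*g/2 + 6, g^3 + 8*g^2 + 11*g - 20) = g + 4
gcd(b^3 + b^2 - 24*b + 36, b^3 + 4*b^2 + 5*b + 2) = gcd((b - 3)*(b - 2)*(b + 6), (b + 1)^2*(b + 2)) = 1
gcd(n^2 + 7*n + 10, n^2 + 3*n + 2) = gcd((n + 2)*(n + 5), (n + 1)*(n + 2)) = n + 2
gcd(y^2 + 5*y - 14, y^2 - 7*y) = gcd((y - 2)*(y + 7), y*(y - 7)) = 1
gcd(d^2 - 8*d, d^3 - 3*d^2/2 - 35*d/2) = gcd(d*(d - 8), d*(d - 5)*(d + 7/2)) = d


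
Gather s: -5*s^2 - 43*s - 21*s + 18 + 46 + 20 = -5*s^2 - 64*s + 84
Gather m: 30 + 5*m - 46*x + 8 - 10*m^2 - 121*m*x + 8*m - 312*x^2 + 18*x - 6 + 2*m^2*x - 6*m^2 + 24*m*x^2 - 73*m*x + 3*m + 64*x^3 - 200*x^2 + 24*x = m^2*(2*x - 16) + m*(24*x^2 - 194*x + 16) + 64*x^3 - 512*x^2 - 4*x + 32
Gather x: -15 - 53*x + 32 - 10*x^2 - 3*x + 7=-10*x^2 - 56*x + 24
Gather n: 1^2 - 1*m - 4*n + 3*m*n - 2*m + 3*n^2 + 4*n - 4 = 3*m*n - 3*m + 3*n^2 - 3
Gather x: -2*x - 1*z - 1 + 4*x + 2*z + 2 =2*x + z + 1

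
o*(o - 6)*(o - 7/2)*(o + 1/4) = o^4 - 37*o^3/4 + 149*o^2/8 + 21*o/4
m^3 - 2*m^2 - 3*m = m*(m - 3)*(m + 1)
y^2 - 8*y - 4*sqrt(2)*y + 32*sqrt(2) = (y - 8)*(y - 4*sqrt(2))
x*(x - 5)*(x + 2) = x^3 - 3*x^2 - 10*x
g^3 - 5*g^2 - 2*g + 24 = (g - 4)*(g - 3)*(g + 2)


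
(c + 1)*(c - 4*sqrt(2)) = c^2 - 4*sqrt(2)*c + c - 4*sqrt(2)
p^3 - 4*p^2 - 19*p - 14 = (p - 7)*(p + 1)*(p + 2)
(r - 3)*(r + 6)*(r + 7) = r^3 + 10*r^2 + 3*r - 126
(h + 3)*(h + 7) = h^2 + 10*h + 21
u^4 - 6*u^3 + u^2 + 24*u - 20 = (u - 5)*(u - 2)*(u - 1)*(u + 2)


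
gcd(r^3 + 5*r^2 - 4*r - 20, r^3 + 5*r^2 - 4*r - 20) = r^3 + 5*r^2 - 4*r - 20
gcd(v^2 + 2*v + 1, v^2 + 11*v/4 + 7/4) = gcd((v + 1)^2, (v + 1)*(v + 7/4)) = v + 1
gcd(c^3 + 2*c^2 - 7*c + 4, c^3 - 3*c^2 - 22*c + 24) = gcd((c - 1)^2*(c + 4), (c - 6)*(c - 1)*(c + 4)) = c^2 + 3*c - 4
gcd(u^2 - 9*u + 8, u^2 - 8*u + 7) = u - 1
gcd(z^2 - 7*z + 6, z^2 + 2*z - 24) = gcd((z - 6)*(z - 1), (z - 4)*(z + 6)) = 1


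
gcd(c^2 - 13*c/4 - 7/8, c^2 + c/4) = c + 1/4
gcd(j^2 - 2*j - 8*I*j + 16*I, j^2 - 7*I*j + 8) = j - 8*I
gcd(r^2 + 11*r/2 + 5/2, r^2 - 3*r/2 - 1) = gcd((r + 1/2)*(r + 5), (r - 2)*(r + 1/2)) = r + 1/2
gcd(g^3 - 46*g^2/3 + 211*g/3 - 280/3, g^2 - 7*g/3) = g - 7/3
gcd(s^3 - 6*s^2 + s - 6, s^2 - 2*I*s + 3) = s + I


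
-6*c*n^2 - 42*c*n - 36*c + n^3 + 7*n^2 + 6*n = (-6*c + n)*(n + 1)*(n + 6)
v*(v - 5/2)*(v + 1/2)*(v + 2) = v^4 - 21*v^2/4 - 5*v/2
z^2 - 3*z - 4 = (z - 4)*(z + 1)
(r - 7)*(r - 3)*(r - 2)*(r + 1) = r^4 - 11*r^3 + 29*r^2 - r - 42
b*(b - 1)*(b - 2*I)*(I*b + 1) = I*b^4 + 3*b^3 - I*b^3 - 3*b^2 - 2*I*b^2 + 2*I*b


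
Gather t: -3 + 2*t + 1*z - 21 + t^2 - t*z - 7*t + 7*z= t^2 + t*(-z - 5) + 8*z - 24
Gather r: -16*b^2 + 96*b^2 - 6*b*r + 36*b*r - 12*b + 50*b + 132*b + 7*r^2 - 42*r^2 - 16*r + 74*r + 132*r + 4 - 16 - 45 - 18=80*b^2 + 170*b - 35*r^2 + r*(30*b + 190) - 75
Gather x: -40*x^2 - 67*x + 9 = -40*x^2 - 67*x + 9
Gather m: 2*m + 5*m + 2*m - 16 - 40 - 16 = 9*m - 72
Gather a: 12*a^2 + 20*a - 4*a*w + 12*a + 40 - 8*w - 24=12*a^2 + a*(32 - 4*w) - 8*w + 16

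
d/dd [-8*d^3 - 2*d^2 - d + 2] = -24*d^2 - 4*d - 1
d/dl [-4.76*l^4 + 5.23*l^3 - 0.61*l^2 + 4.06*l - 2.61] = -19.04*l^3 + 15.69*l^2 - 1.22*l + 4.06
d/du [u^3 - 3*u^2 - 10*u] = 3*u^2 - 6*u - 10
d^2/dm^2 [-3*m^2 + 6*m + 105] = -6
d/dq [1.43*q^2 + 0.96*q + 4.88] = 2.86*q + 0.96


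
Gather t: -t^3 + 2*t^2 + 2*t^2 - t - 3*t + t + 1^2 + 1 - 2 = -t^3 + 4*t^2 - 3*t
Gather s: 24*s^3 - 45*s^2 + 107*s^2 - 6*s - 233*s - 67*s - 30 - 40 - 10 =24*s^3 + 62*s^2 - 306*s - 80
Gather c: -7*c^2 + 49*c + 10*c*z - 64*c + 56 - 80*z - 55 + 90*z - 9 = -7*c^2 + c*(10*z - 15) + 10*z - 8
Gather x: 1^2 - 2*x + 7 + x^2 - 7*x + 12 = x^2 - 9*x + 20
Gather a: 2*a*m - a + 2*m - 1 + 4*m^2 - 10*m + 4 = a*(2*m - 1) + 4*m^2 - 8*m + 3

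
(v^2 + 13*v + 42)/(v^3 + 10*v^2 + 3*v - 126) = 1/(v - 3)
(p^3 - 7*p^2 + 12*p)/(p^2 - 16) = p*(p - 3)/(p + 4)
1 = 1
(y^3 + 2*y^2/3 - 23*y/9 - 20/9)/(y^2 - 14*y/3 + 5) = (3*y^2 + 7*y + 4)/(3*(y - 3))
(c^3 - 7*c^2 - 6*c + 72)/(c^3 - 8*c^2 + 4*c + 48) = (c + 3)/(c + 2)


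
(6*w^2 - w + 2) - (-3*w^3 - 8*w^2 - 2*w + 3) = 3*w^3 + 14*w^2 + w - 1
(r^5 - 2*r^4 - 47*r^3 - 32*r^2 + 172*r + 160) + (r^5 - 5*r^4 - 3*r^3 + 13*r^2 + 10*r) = 2*r^5 - 7*r^4 - 50*r^3 - 19*r^2 + 182*r + 160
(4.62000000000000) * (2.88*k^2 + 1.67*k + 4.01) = 13.3056*k^2 + 7.7154*k + 18.5262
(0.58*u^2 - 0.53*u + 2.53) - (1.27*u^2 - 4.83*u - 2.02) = -0.69*u^2 + 4.3*u + 4.55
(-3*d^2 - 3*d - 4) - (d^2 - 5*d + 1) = -4*d^2 + 2*d - 5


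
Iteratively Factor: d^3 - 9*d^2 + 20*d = (d - 5)*(d^2 - 4*d) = (d - 5)*(d - 4)*(d)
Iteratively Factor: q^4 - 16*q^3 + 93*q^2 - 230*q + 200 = (q - 4)*(q^3 - 12*q^2 + 45*q - 50) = (q - 5)*(q - 4)*(q^2 - 7*q + 10) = (q - 5)*(q - 4)*(q - 2)*(q - 5)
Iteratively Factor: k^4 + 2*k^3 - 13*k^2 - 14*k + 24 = (k - 3)*(k^3 + 5*k^2 + 2*k - 8) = (k - 3)*(k - 1)*(k^2 + 6*k + 8) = (k - 3)*(k - 1)*(k + 4)*(k + 2)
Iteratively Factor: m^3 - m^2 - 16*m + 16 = (m + 4)*(m^2 - 5*m + 4) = (m - 4)*(m + 4)*(m - 1)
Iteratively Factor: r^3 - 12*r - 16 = (r + 2)*(r^2 - 2*r - 8) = (r - 4)*(r + 2)*(r + 2)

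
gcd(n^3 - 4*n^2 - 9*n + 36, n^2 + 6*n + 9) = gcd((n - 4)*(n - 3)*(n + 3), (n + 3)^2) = n + 3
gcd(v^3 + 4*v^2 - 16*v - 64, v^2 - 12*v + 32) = v - 4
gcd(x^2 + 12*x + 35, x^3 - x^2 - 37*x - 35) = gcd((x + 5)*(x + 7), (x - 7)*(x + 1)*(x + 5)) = x + 5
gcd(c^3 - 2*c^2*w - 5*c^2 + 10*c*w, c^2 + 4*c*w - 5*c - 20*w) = c - 5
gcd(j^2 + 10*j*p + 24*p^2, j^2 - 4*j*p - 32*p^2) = j + 4*p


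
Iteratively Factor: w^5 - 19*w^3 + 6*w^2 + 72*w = (w + 4)*(w^4 - 4*w^3 - 3*w^2 + 18*w) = (w - 3)*(w + 4)*(w^3 - w^2 - 6*w) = (w - 3)^2*(w + 4)*(w^2 + 2*w) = (w - 3)^2*(w + 2)*(w + 4)*(w)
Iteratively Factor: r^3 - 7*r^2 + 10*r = (r - 2)*(r^2 - 5*r) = r*(r - 2)*(r - 5)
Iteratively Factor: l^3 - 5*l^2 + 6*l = (l)*(l^2 - 5*l + 6) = l*(l - 3)*(l - 2)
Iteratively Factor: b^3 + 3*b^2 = (b)*(b^2 + 3*b) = b^2*(b + 3)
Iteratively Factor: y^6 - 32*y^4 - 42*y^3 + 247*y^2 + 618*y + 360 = (y + 2)*(y^5 - 2*y^4 - 28*y^3 + 14*y^2 + 219*y + 180) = (y - 4)*(y + 2)*(y^4 + 2*y^3 - 20*y^2 - 66*y - 45) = (y - 5)*(y - 4)*(y + 2)*(y^3 + 7*y^2 + 15*y + 9) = (y - 5)*(y - 4)*(y + 1)*(y + 2)*(y^2 + 6*y + 9) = (y - 5)*(y - 4)*(y + 1)*(y + 2)*(y + 3)*(y + 3)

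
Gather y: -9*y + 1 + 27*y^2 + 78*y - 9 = 27*y^2 + 69*y - 8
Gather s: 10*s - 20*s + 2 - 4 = -10*s - 2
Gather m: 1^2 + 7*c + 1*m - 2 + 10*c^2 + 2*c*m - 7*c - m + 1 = 10*c^2 + 2*c*m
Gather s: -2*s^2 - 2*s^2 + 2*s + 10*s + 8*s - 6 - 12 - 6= -4*s^2 + 20*s - 24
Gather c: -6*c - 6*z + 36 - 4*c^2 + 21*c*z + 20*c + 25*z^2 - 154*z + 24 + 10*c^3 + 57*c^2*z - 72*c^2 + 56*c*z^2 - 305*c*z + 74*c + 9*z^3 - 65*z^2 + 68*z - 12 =10*c^3 + c^2*(57*z - 76) + c*(56*z^2 - 284*z + 88) + 9*z^3 - 40*z^2 - 92*z + 48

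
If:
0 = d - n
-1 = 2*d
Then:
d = -1/2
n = -1/2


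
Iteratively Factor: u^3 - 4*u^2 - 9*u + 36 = (u - 3)*(u^2 - u - 12) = (u - 3)*(u + 3)*(u - 4)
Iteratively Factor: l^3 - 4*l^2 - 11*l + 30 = (l - 2)*(l^2 - 2*l - 15) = (l - 2)*(l + 3)*(l - 5)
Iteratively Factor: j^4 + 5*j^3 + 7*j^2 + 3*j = (j + 3)*(j^3 + 2*j^2 + j) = (j + 1)*(j + 3)*(j^2 + j) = (j + 1)^2*(j + 3)*(j)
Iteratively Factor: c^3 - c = (c)*(c^2 - 1) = c*(c - 1)*(c + 1)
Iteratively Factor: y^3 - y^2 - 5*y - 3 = (y + 1)*(y^2 - 2*y - 3) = (y - 3)*(y + 1)*(y + 1)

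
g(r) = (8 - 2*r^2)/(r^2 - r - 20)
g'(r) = -4*r/(r^2 - r - 20) + (1 - 2*r)*(8 - 2*r^2)/(r^2 - r - 20)^2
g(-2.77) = 0.77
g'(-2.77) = -1.69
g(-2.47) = 0.37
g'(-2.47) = -1.06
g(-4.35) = -9.12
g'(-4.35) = -21.72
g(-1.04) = -0.33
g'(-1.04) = -0.18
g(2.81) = 0.52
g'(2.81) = 0.92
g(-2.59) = 0.51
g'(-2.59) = -1.26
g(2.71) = 0.44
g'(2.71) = 0.83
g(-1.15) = -0.31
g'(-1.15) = -0.20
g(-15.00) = -2.01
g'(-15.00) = -0.01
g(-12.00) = -2.06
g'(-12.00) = -0.03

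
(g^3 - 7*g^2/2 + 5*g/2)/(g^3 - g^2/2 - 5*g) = (g - 1)/(g + 2)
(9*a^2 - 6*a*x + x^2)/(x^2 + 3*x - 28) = (9*a^2 - 6*a*x + x^2)/(x^2 + 3*x - 28)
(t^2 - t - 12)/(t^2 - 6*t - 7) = (-t^2 + t + 12)/(-t^2 + 6*t + 7)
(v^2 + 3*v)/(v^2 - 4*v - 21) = v/(v - 7)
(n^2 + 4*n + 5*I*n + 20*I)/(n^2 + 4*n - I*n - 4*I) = (n + 5*I)/(n - I)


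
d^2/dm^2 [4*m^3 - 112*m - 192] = 24*m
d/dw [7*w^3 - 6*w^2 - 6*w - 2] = 21*w^2 - 12*w - 6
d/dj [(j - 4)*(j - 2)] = 2*j - 6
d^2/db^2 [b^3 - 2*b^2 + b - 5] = 6*b - 4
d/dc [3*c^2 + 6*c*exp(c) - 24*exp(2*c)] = 6*c*exp(c) + 6*c - 48*exp(2*c) + 6*exp(c)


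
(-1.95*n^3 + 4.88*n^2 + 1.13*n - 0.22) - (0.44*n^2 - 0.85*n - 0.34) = -1.95*n^3 + 4.44*n^2 + 1.98*n + 0.12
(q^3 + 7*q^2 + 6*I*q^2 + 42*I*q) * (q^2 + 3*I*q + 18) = q^5 + 7*q^4 + 9*I*q^4 + 63*I*q^3 + 108*I*q^2 + 756*I*q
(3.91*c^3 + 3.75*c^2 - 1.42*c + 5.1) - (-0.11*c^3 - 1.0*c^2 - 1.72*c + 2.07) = 4.02*c^3 + 4.75*c^2 + 0.3*c + 3.03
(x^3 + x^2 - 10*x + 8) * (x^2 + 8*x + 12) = x^5 + 9*x^4 + 10*x^3 - 60*x^2 - 56*x + 96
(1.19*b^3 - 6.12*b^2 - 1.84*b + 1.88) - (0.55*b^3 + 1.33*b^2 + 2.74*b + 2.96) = 0.64*b^3 - 7.45*b^2 - 4.58*b - 1.08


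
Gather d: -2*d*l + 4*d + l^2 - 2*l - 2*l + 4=d*(4 - 2*l) + l^2 - 4*l + 4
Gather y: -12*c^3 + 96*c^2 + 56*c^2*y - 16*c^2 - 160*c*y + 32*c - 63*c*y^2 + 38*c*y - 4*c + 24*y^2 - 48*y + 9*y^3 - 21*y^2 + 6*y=-12*c^3 + 80*c^2 + 28*c + 9*y^3 + y^2*(3 - 63*c) + y*(56*c^2 - 122*c - 42)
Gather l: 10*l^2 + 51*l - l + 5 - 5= 10*l^2 + 50*l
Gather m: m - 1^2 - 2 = m - 3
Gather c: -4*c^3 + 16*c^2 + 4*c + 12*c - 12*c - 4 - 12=-4*c^3 + 16*c^2 + 4*c - 16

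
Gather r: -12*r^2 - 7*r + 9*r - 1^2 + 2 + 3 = -12*r^2 + 2*r + 4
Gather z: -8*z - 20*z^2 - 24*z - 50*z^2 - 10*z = -70*z^2 - 42*z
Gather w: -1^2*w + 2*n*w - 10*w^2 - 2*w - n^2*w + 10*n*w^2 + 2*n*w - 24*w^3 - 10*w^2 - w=-24*w^3 + w^2*(10*n - 20) + w*(-n^2 + 4*n - 4)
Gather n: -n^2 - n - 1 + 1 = -n^2 - n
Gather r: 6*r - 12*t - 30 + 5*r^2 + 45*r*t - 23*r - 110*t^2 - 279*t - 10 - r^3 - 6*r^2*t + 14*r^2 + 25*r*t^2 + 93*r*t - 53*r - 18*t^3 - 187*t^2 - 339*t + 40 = -r^3 + r^2*(19 - 6*t) + r*(25*t^2 + 138*t - 70) - 18*t^3 - 297*t^2 - 630*t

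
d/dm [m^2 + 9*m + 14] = 2*m + 9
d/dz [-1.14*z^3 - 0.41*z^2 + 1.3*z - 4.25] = -3.42*z^2 - 0.82*z + 1.3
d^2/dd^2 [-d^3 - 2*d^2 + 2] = -6*d - 4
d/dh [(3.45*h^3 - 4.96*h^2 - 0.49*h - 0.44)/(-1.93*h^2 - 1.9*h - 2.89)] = (-6.6585*h^4 - 13.11*h^3 - 21.4332*h^2 + 26.9704*h + 0.5801)/(3.7249*h^4 + 7.334*h^3 + 14.7654*h^2 + 10.982*h + 8.3521)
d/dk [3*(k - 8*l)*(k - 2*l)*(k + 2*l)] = 9*k^2 - 48*k*l - 12*l^2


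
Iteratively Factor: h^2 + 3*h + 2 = (h + 2)*(h + 1)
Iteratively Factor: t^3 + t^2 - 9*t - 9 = (t - 3)*(t^2 + 4*t + 3) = (t - 3)*(t + 3)*(t + 1)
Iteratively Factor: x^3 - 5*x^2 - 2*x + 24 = (x - 3)*(x^2 - 2*x - 8) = (x - 4)*(x - 3)*(x + 2)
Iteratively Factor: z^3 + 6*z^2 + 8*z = (z)*(z^2 + 6*z + 8) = z*(z + 2)*(z + 4)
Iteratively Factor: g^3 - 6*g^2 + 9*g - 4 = (g - 1)*(g^2 - 5*g + 4) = (g - 1)^2*(g - 4)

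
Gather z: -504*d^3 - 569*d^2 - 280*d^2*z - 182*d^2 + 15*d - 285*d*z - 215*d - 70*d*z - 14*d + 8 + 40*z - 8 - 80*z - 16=-504*d^3 - 751*d^2 - 214*d + z*(-280*d^2 - 355*d - 40) - 16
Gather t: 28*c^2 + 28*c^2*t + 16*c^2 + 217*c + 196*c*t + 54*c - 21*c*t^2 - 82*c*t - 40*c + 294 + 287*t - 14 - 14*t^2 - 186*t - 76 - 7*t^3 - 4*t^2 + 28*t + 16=44*c^2 + 231*c - 7*t^3 + t^2*(-21*c - 18) + t*(28*c^2 + 114*c + 129) + 220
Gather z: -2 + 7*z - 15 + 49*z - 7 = 56*z - 24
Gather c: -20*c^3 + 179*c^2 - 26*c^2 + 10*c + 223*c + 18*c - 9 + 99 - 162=-20*c^3 + 153*c^2 + 251*c - 72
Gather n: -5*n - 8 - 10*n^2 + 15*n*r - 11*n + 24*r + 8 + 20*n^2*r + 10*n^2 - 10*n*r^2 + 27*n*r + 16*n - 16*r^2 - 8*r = 20*n^2*r + n*(-10*r^2 + 42*r) - 16*r^2 + 16*r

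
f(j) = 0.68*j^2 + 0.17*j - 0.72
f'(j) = 1.36*j + 0.17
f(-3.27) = 6.00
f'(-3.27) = -4.28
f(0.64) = -0.33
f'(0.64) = 1.04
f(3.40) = 7.72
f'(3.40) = 4.79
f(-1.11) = -0.07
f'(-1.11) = -1.34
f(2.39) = 3.57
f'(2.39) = 3.42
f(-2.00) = 1.66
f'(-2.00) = -2.55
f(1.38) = 0.81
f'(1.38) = 2.05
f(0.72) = -0.25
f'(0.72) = 1.15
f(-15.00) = 149.73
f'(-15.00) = -20.23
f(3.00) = 5.91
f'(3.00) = 4.25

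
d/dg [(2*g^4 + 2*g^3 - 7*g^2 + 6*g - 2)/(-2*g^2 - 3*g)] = (-8*g^5 - 22*g^4 - 12*g^3 + 33*g^2 - 8*g - 6)/(g^2*(4*g^2 + 12*g + 9))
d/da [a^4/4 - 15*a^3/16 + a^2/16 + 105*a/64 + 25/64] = a^3 - 45*a^2/16 + a/8 + 105/64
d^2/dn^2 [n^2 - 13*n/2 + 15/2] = 2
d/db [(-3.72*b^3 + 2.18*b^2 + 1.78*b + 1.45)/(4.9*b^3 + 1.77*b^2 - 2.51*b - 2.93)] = (-17.2664*b^4 + 1.2304*b^3 + 2.76140000000001*b^2 - 17.9078*b - 1.5759)/(24.01*b^6 + 17.346*b^5 - 21.4651*b^4 - 37.5994*b^3 - 4.0721*b^2 + 14.7086*b + 8.5849)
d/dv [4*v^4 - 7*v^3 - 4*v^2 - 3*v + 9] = 16*v^3 - 21*v^2 - 8*v - 3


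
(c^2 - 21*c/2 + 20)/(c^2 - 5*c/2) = (c - 8)/c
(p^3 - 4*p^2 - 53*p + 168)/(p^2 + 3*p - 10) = (p^3 - 4*p^2 - 53*p + 168)/(p^2 + 3*p - 10)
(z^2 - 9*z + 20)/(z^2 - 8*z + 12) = (z^2 - 9*z + 20)/(z^2 - 8*z + 12)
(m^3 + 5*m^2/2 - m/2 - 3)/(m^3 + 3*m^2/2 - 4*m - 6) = (m - 1)/(m - 2)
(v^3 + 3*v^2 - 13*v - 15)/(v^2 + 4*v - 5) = (v^2 - 2*v - 3)/(v - 1)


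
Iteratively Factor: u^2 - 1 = (u - 1)*(u + 1)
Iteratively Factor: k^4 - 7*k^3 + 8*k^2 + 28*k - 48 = (k - 3)*(k^3 - 4*k^2 - 4*k + 16) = (k - 4)*(k - 3)*(k^2 - 4) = (k - 4)*(k - 3)*(k + 2)*(k - 2)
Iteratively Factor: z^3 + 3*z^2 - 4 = (z + 2)*(z^2 + z - 2) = (z + 2)^2*(z - 1)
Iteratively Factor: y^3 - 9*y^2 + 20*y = (y - 4)*(y^2 - 5*y) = y*(y - 4)*(y - 5)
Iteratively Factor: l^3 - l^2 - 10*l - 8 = (l + 1)*(l^2 - 2*l - 8) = (l + 1)*(l + 2)*(l - 4)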